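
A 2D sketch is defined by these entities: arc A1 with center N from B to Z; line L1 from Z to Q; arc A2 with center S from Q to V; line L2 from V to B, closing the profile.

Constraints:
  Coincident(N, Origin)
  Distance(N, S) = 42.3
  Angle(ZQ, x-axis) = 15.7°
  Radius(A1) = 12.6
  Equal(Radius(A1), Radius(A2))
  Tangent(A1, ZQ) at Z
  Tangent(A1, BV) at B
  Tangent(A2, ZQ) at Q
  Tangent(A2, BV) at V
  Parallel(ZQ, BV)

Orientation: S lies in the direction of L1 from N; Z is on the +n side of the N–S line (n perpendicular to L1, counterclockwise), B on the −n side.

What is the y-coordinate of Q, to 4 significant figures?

23.58

The slot axis is L1's direction at 15.7°, so u = (cos 15.7°, sin 15.7°) = (0.9627, 0.2706) and n = (−sin 15.7°, cos 15.7°) = (-0.2706, 0.9627). N is at the origin and S lies 42.3 along u from N, so S = 42.3·u = (40.72, 11.45). Tangency of A1 to both parallel lines with radius 12.6 puts Z and B at N ± 12.6·n: Z = (-3.410, 12.13), B = (3.410, -12.13). Equal radii place Q and V the same way about S: Q = S + 12.6·n = (37.31, 23.58), V = S − 12.6·n = (44.13, -0.6835). So Q.y = 23.58.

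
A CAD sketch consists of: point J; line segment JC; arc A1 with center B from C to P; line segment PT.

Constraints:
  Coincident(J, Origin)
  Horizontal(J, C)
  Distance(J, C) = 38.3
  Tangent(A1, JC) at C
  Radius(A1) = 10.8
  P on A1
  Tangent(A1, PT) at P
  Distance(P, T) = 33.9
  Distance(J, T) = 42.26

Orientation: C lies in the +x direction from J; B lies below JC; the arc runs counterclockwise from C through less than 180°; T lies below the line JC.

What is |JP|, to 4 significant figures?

29.04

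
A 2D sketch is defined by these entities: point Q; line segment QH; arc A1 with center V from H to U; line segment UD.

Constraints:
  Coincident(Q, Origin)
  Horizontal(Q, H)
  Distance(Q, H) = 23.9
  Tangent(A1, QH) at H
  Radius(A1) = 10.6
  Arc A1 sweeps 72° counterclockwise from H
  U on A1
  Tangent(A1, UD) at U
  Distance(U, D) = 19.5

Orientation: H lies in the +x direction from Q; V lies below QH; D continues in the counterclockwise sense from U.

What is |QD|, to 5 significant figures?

27.018

Q is at the origin; Q and H share the same y with |QH| = 23.9 and H on the +x side, so H = (23.900, 0.0000). Since A1 is tangent to QH there, VH ⟂ QH, so V = H + (0, -10.6) = (23.900, -10.600). On A1, H sits at bearing 90° from V; a 72° counterclockwise sweep puts U at bearing 162°, so U = V + 10.6·(cos 162°, sin 162°) = (13.819, -7.3244). Since A1 is tangent to UD there, VU ⟂ UD, so UD runs along (−sin 162°, cos 162°); with |UD| = 19.5, D = (7.7930, -25.870). Then |QD| = |D − Q| = 27.018.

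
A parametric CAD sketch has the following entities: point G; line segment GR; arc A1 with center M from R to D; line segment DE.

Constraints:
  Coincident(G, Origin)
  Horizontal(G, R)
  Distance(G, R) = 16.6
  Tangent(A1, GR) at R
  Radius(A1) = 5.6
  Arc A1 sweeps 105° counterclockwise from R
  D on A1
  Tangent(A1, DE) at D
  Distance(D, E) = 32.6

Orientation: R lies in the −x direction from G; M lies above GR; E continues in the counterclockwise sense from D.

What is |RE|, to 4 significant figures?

38.66

On A1, R sits at bearing -90° from M; a 105° counterclockwise sweep puts D at bearing 15°, so D = M + 5.6·(cos 15°, sin 15°) = (-11.19, 7.049). Tangency of A1 to DE means the radius MD is perpendicular to DE, so DE runs along (−sin 15°, cos 15°); with |DE| = 32.6, E = (-19.63, 38.54). Then |RE| = |E − R| = 38.66.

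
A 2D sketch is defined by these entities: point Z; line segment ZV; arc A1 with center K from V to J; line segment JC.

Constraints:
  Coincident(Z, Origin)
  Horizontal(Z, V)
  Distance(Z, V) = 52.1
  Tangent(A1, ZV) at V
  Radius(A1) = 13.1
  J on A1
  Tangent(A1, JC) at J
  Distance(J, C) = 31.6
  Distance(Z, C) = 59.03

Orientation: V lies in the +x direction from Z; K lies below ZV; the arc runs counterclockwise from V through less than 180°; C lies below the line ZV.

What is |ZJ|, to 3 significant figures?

41.1

Z is at the origin; Z and V share the same y with |ZV| = 52.1 and V on the +x side, so V = (52.1, 0.00). Tangency of A1 to ZV means the radius KV is perpendicular to ZV, so K = V + (0, -13.1) = (52.1, -13.1). Since KJ ⟂ JC (tangency), |KC| = √(13.1² + 31.6²) = 34.2 regardless of where J sits on A1. So C lies on both circle(Z, 59.03) and circle(K, 34.2); the below-ZV intersection is C = (38.7, -44.6). J is the foot of the tangent from C: J = (39.0, -13.0).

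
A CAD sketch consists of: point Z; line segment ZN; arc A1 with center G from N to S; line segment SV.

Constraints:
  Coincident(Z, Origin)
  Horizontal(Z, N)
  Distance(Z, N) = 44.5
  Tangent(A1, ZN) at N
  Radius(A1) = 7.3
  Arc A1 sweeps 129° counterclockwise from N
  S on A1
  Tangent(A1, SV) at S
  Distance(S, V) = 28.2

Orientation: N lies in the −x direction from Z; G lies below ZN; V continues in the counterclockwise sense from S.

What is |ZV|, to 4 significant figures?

46.85

On A1, N sits at bearing 90° from G; a 129° counterclockwise sweep puts S at bearing 219°, so S = G + 7.3·(cos 219°, sin 219°) = (-50.17, -11.89). Tangency of A1 to SV means the radius GS is perpendicular to SV, so SV runs along (−sin 219°, cos 219°); with |SV| = 28.2, V = (-32.43, -33.81). Then |ZV| = |V − Z| = 46.85.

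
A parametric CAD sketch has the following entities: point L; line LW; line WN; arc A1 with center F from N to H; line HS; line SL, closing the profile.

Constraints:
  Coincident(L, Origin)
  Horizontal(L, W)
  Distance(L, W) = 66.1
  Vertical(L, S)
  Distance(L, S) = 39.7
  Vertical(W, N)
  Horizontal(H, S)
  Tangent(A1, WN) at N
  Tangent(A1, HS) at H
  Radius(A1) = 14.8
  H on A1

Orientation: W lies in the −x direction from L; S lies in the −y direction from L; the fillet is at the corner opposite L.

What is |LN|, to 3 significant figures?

70.6

The virtual corner opposite L is at (-66.1, -39.7). A1 meets WN tangentially, so FN is at right angles to WN and since A1 is tangent to HS there, FH ⟂ HS, with radius 14.8, so the center F sits 14.8 in from both sides at F = (-51.3, -24.9). That places the tangent points at N = (-66.1, -24.9) on WN and H = (-51.3, -39.7) on HS. Then |LN| = |N − L| = 70.6.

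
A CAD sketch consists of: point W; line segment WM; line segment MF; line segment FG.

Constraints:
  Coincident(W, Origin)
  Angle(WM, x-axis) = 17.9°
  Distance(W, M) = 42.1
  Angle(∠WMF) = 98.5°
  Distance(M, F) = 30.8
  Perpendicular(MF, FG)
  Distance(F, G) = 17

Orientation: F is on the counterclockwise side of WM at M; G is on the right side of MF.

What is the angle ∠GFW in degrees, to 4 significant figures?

138.4°

∠WMF = 98.5°, so MF runs at 17.9° + (180° − 98.5°) = 99.40° from the x-axis; with |MF| = 30.8, F = M + 30.8·(cos 99.40°, sin 99.40°) = (35.03, 43.33). MF is perpendicular to FG; with |FG| = 17.0 on the right of MF, G = F + 17.0·(0.9866, 0.1633) = (51.80, 46.10). Then cos ∠GFW = FG·FW / (|FG||FW|), giving 138.4°.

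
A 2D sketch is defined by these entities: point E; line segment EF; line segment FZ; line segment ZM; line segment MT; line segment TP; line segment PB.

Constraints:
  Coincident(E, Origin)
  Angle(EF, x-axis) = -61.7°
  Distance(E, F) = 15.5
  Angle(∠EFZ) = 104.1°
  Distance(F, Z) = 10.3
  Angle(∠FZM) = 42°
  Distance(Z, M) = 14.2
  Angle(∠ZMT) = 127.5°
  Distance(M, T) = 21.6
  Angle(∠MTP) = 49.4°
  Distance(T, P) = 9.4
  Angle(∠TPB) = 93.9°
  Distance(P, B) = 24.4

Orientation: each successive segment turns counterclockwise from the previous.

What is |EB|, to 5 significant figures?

6.6778

∠MTP = 49.4° gives TP at -24.700° from the x-axis; with |TP| = 9.4, P = (-6.3112, -17.452). ∠TPB = 93.9° gives PB at 61.400° from the x-axis; with |PB| = 24.4, B = (5.3689, 3.9709). Then |EB| = |B − E| = 6.6778.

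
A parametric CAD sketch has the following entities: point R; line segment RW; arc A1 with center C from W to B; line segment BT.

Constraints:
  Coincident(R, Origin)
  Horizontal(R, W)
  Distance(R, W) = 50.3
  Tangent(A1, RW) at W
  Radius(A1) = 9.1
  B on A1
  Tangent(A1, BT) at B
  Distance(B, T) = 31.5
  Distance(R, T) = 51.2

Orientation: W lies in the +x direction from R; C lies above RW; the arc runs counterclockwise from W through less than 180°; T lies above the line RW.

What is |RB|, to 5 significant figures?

58.829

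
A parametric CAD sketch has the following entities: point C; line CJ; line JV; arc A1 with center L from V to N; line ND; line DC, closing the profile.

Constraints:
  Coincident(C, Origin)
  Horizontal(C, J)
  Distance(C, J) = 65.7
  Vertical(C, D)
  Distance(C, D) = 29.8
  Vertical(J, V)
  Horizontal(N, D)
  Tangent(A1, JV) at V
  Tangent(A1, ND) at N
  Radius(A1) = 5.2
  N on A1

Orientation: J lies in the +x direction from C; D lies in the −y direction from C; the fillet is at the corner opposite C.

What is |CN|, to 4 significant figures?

67.44

The virtual corner opposite C is at (65.70, -29.80). Tangency of A1 to JV means the radius LV is perpendicular to JV and the tangent condition forces LN to be normal to ND, with radius 5.2, so the center L sits 5.2 in from both sides at L = (60.50, -24.60). That places the tangent points at V = (65.70, -24.60) on JV and N = (60.50, -29.80) on ND. Then |CN| = |N − C| = 67.44.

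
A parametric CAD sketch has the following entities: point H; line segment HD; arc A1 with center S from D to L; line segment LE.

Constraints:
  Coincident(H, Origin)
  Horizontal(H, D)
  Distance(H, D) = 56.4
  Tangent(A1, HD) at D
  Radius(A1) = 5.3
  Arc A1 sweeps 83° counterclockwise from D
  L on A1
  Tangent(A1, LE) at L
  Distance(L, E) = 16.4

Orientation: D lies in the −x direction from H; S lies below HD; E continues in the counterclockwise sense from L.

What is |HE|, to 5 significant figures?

67.012

H is at the origin; HD is horizontal with |HD| = 56.4 and D on the −x side, so D = (-56.400, 0.0000). Tangency of A1 to HD means the radius SD is perpendicular to HD, so S = D + (0, -5.3) = (-56.400, -5.3000). On A1, D sits at bearing 90° from S; an 83° counterclockwise sweep puts L at bearing 173°, so L = S + 5.3·(cos 173°, sin 173°) = (-61.660, -4.6541). A1 meets LE tangentially, so SL is at right angles to LE, so LE runs along (−sin 173°, cos 173°); with |LE| = 16.4, E = (-63.659, -20.932). Then |HE| = |E − H| = 67.012.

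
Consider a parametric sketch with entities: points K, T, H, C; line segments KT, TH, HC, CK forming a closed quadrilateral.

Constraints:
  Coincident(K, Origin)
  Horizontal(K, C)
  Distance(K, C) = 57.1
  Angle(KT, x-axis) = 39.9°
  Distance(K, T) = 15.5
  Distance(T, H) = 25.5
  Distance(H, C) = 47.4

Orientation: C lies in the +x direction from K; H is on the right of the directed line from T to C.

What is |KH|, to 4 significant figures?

19.84

Checks: K.y = 0.00, C.y = 0.00 ✓; |TH| = 25.50 ✓; |HC| = 47.40 ✓.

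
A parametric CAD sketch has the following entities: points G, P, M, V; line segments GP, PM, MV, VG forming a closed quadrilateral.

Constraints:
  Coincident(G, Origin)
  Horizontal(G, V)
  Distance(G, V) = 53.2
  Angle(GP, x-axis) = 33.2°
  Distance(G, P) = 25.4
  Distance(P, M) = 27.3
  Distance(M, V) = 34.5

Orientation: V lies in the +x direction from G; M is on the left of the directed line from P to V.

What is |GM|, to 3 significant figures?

52.5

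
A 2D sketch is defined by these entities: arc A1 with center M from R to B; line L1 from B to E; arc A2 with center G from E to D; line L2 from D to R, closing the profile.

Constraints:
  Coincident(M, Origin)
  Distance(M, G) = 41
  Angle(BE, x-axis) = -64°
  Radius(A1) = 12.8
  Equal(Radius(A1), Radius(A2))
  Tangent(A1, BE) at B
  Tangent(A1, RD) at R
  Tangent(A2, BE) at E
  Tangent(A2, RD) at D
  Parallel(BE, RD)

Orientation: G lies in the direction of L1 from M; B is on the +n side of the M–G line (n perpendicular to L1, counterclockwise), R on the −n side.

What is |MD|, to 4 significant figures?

42.95

The slot axis is L1's direction at -64.0°, so u = (cos -64.0°, sin -64.0°) = (0.4384, -0.8988) and n = (−sin -64.0°, cos -64.0°) = (0.8988, 0.4384). M is at the origin and G lies 41.0 along u from M, so G = 41.0·u = (17.97, -36.85). Tangency of A1 to both parallel lines with radius 12.8 puts B and R at M ± 12.8·n: B = (11.50, 5.611), R = (-11.50, -5.611). Equal radii place E and D the same way about G: E = G + 12.8·n = (29.48, -31.24), D = G − 12.8·n = (6.469, -42.46). Then |MD| = |D − M| = 42.95.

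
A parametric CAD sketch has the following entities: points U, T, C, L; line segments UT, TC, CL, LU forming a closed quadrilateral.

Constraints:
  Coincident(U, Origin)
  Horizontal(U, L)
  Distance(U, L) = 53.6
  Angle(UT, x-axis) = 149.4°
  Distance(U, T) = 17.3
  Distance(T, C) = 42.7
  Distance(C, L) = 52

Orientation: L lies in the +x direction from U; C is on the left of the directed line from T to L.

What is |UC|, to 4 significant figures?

40.83

Checks: U = (0.00, 0.00) ✓; |TC| = 42.70 ✓; |CL| = 52.00 ✓.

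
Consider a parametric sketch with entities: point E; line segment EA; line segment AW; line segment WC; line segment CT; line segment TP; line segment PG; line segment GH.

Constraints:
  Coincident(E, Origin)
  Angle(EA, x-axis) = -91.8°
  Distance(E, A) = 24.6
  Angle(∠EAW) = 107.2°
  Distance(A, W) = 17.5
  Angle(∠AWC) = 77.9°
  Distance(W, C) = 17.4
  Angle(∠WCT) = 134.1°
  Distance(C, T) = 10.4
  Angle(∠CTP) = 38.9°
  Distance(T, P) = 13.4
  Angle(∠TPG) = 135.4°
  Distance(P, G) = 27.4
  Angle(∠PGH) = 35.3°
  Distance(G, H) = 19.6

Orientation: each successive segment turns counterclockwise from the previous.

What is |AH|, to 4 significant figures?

28.84

E is at the origin; EA runs at -91.8° with length 24.6, so A = (-0.7727, -24.59). ∠EAW = 107.2° gives AW at -19.00° from the x-axis; with |AW| = 17.5, W = (15.77, -30.29). ∠AWC = 77.9° gives WC at 83.10° from the x-axis; with |WC| = 17.4, C = (17.86, -13.01). ∠WCT = 134.1° gives CT at 129.0° from the x-axis; with |CT| = 10.4, T = (11.32, -4.929). ∠CTP = 38.9° gives TP at -89.90° from the x-axis; with |TP| = 13.4, P = (11.34, -18.33). ∠TPG = 135.4° gives PG at -45.30° from the x-axis; with |PG| = 27.4, G = (30.62, -37.80). ∠PGH = 35.3° gives GH at 99.40° from the x-axis; with |GH| = 19.6, H = (27.41, -18.47). Then |AH| = |H − A| = 28.84.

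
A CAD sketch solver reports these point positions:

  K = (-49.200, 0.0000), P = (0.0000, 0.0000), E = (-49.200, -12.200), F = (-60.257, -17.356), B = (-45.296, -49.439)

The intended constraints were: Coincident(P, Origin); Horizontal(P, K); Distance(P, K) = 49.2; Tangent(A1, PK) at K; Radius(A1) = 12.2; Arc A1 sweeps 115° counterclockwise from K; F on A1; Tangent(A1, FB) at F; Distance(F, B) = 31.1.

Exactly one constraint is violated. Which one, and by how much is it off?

Distance(F, B) = 31.1 — off by 4.30.

P = (0.00, 0.00) ✓; P.y = 0.00, K.y = 0.00 ✓; |PK| = 49.20 ✓; ∠(EK, KP) = 90.00° ✓; |EK| = 12.20 ✓; bearing(E→F) − bearing(E→K) = 115.0° ✓; |EF| = 12.20 ✓; ∠(EF, FB) = 90.00° ✓; |FB| = 35.40 ✗.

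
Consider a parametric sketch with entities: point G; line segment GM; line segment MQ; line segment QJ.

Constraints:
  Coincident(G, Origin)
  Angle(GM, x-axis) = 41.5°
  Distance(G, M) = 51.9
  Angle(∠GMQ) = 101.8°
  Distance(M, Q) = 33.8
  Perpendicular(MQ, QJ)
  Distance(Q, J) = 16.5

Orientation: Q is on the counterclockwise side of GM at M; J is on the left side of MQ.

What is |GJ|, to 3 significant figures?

56.1

G is at the origin; GM runs at 41.5° with length 51.9, so M = 51.9·(cos 41.5°, sin 41.5°) = (38.9, 34.4). ∠GMQ = 101.8°, so MQ runs at 41.5° + (180° − 101.8°) = 120° from the x-axis; with |MQ| = 33.8, Q = M + 33.8·(cos 120°, sin 120°) = (22.1, 63.7). MQ is perpendicular to QJ; with |QJ| = 16.5 on the left of MQ, J = Q + 16.5·(-0.869, -0.495) = (7.79, 55.6). Then |GJ| = |J − G| = 56.1.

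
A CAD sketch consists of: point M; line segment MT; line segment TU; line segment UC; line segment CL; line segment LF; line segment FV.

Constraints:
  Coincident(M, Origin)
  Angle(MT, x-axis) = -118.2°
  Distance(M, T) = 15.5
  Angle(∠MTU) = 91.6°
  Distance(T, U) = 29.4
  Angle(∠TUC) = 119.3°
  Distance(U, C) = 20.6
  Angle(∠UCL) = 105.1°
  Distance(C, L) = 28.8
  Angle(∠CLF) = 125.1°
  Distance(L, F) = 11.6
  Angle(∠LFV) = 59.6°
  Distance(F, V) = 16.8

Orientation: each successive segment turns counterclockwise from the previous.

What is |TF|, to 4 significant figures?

36.77

M is at the origin; MT runs at -118.2° with length 15.5, so T = (-7.325, -13.66). ∠MTU = 91.6° gives TU at -29.80° from the x-axis; with |TU| = 29.4, U = (18.19, -28.27). ∠TUC = 119.3° gives UC at 30.90° from the x-axis; with |UC| = 20.6, C = (35.86, -17.69). ∠UCL = 105.1° gives CL at 105.8° from the x-axis; with |CL| = 28.8, L = (28.02, 10.02). ∠CLF = 125.1° gives LF at 160.7° from the x-axis; with |LF| = 11.6, F = (17.07, 13.85). Then |TF| = |F − T| = 36.77.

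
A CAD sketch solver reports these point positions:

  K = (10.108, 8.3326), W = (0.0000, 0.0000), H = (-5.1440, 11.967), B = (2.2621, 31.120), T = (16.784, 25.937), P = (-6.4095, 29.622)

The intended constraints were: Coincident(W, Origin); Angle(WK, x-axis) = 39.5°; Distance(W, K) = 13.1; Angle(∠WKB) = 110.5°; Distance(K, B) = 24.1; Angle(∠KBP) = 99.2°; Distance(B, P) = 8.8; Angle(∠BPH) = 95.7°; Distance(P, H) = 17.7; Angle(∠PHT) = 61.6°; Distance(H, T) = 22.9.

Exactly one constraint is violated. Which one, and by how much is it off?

Distance(H, T) = 22.9 — off by 3.10.

W = (0.00, 0.00) ✓; WK at 39.50° ✓; |WK| = 13.10 ✓; ∠WKB = 110.5° ✓; |KB| = 24.10 ✓; ∠KBP = 99.20° ✓; |BP| = 8.800 ✓; ∠BPH = 95.70° ✓; |PH| = 17.70 ✓; ∠PHT = 61.60° ✓; |HT| = 26.00 ✗.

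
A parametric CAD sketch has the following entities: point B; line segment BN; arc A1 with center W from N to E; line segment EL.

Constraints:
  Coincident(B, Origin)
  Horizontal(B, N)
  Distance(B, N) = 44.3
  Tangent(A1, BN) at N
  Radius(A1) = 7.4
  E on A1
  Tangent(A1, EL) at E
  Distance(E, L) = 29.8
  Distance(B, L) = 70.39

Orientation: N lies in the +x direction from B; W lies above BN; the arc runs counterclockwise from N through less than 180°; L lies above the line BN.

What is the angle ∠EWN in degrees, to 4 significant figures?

67.11°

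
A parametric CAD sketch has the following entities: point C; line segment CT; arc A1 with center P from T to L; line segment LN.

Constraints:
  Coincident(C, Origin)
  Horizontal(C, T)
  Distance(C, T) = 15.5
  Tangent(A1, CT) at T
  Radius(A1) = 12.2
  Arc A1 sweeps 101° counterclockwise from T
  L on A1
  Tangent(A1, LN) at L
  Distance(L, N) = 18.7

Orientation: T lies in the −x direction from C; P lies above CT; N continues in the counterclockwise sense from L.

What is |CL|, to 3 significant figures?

14.9

The tangent condition forces PT to be normal to CT, so P = T + (0, 12.2) = (-15.5, 12.2). On A1, T sits at bearing -90° from P; a 101° counterclockwise sweep puts L at bearing 11°, so L = P + 12.2·(cos 11°, sin 11°) = (-3.52, 14.5). Then |CL| = |L − C| = 14.9.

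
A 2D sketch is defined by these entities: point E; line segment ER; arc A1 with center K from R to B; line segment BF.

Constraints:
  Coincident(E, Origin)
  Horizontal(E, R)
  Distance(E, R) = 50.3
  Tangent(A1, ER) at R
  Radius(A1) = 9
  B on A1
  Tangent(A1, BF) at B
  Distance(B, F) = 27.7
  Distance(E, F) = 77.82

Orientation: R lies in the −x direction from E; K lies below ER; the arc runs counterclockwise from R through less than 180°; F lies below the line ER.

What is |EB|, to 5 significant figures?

58.032

Checks: |KB| = 9.000 ✓; ∠(KB, BF) = 90.00° ✓; |BF| = 27.70 ✓; |EF| = 77.82 ✓.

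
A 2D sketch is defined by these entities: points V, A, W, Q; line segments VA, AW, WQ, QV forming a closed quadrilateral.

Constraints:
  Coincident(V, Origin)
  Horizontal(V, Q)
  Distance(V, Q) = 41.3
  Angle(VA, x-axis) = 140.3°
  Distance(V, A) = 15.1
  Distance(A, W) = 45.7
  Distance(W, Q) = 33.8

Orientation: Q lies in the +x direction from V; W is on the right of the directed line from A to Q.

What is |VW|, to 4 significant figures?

30.89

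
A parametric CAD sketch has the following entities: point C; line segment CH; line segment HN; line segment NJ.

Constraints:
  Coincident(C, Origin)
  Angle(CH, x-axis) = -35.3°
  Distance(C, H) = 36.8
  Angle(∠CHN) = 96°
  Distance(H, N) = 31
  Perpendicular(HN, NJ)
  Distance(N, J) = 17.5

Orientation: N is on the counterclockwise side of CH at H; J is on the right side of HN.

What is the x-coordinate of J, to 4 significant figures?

63.64

C is at the origin; CH runs at -35.3° with length 36.8, so H = 36.8·(cos -35.3°, sin -35.3°) = (30.03, -21.27). ∠CHN = 96.0°, so HN runs at -35.3° + (180° − 96.0°) = 48.70° from the x-axis; with |HN| = 31.0, N = H + 31.0·(cos 48.70°, sin 48.70°) = (50.49, 2.024). The perpendicularity gives NJ at right angles to HN; with |NJ| = 17.5 on the right of HN, J = N + 17.5·(0.7513, -0.6600) = (63.64, -9.526). So J.x = 63.64.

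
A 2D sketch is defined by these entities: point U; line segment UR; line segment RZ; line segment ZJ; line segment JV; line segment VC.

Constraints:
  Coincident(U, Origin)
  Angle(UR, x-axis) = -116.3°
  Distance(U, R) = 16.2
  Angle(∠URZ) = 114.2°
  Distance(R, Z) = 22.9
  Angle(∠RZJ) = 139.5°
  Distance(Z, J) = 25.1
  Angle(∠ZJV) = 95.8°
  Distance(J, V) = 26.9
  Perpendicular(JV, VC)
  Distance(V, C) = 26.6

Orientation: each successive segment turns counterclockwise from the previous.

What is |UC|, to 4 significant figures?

14.25

U is at the origin; UR runs at -116.3° with length 16.2, so R = (-7.178, -14.52). ∠URZ = 114.2° gives RZ at -50.50° from the x-axis; with |RZ| = 22.9, Z = (7.388, -32.19). ∠RZJ = 139.5° gives ZJ at -10.00° from the x-axis; with |ZJ| = 25.1, J = (32.11, -36.55). ∠ZJV = 95.8° gives JV at 74.20° from the x-axis; with |JV| = 26.9, V = (39.43, -10.67). JV ⟂ VC, so VC runs at 164.2°; with |VC| = 26.6, C = (13.84, -3.426). Then |UC| = |C − U| = 14.25.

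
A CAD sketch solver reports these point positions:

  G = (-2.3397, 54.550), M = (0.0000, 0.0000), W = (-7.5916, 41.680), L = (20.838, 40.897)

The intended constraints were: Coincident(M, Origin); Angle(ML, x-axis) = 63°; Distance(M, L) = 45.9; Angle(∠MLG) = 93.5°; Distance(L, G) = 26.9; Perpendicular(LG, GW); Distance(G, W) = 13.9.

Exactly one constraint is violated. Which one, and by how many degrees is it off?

Perpendicular(LG, GW) — off by 8.30°.

M = (0.00, 0.00) ✓; ML at 63.00° ✓; |ML| = 45.90 ✓; ∠MLG = 93.50° ✓; |LG| = 26.90 ✓; ∠(LG, GW) = 98.30° ✗; |GW| = 13.90 ✓.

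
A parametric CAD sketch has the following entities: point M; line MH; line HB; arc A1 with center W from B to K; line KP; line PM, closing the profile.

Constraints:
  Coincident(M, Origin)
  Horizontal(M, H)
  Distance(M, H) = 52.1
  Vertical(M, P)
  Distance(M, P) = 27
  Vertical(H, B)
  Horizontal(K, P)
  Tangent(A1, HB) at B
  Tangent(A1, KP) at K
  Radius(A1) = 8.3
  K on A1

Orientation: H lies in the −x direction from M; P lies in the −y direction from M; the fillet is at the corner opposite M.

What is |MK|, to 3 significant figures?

51.5

The virtual corner opposite M is at (-52.1, -27.0). Tangency of A1 to HB means the radius WB is perpendicular to HB and the tangent condition forces WK to be normal to KP, with radius 8.3, so the center W sits 8.3 in from both sides at W = (-43.8, -18.7). That places the tangent points at B = (-52.1, -18.7) on HB and K = (-43.8, -27.0) on KP. Then |MK| = |K − M| = 51.5.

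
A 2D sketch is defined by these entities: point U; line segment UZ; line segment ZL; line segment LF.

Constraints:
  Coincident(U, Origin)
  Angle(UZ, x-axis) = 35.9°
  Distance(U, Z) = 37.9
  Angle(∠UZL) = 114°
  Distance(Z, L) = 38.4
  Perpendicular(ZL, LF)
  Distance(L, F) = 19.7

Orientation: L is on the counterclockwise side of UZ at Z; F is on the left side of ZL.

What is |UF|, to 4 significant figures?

55.85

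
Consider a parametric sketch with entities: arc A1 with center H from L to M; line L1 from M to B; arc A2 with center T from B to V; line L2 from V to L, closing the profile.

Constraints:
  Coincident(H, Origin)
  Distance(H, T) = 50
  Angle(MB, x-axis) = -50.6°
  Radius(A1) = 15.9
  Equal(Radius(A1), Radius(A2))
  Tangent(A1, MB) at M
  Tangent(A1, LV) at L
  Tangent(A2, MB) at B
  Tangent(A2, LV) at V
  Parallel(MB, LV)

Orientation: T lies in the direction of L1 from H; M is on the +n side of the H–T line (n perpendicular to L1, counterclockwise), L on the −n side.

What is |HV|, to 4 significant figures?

52.47

Tangency of A1 to both parallel lines with radius 15.9 puts M and L at H ± 15.9·n: M = (12.29, 10.09), L = (-12.29, -10.09). Equal radii place B and V the same way about T: B = T + 15.9·n = (44.02, -28.54), V = T − 15.9·n = (19.45, -48.73). Then |HV| = |V − H| = 52.47.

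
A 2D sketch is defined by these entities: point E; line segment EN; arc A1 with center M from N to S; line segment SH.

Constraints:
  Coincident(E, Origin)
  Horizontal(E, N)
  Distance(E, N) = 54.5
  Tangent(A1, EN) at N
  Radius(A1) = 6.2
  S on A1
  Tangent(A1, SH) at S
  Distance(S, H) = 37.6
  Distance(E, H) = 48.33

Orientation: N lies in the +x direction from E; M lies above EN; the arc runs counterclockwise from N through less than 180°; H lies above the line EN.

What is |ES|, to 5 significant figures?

59.739

Checks: E.y = 0.00, N.y = 0.00 ✓; |MS| = 6.200 ✓; ∠(MS, SH) = 90.00° ✓; |SH| = 37.60 ✓; |EH| = 48.33 ✓.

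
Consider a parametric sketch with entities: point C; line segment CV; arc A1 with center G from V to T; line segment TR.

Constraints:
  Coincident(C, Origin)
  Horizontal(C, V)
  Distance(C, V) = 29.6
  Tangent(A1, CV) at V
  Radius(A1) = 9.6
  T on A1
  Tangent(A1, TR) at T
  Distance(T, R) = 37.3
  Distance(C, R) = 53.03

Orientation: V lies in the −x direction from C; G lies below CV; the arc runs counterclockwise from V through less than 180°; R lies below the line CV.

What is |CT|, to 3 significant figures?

40.7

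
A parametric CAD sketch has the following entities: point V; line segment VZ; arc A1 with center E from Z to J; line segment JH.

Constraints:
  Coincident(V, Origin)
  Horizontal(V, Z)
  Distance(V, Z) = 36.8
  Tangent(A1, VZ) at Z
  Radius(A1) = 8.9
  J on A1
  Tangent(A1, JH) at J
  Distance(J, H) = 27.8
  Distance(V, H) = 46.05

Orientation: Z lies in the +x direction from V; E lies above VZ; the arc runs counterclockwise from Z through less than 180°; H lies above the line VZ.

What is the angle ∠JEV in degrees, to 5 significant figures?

157.97°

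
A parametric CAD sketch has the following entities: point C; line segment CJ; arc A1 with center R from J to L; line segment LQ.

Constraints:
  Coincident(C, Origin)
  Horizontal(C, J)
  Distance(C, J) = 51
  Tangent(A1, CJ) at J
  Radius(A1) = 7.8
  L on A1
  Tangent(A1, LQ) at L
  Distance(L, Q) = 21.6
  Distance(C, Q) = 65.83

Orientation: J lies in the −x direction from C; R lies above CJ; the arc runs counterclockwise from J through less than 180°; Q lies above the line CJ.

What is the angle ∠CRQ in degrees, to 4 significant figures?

118.9°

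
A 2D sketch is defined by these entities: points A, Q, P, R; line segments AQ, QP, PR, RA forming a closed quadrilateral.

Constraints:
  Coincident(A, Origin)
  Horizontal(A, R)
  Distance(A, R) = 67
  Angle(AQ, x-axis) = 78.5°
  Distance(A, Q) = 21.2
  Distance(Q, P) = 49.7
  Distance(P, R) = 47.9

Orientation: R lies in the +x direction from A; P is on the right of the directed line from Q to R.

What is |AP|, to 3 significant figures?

35.2

Checks: |QP| = 49.70 ✓; |PR| = 47.90 ✓.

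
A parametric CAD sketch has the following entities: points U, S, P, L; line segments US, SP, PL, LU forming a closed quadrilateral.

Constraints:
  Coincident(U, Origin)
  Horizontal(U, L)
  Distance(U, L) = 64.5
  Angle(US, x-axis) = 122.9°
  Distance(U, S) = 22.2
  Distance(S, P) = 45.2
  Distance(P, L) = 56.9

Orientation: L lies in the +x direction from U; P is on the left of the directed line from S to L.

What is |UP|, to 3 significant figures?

49.9

Checks: |SP| = 45.20 ✓; |PL| = 56.90 ✓.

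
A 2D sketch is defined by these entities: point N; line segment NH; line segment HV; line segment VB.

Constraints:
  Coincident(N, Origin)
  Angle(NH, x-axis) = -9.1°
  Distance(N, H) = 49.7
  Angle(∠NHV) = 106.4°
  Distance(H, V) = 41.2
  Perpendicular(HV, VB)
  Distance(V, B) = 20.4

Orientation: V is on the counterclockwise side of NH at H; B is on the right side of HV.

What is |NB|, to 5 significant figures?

87.665

N is at the origin; NH runs at -9.1° with length 49.7, so H = 49.7·(cos -9.1°, sin -9.1°) = (49.074, -7.8605). ∠NHV = 106.4°, so HV runs at -9.1° + (180° − 106.4°) = 64.500° from the x-axis; with |HV| = 41.2, V = H + 41.2·(cos 64.500°, sin 64.500°) = (66.812, 29.326). HV ⟂ VB; with |VB| = 20.4 on the right of HV, B = V + 20.4·(0.90259, -0.43051) = (85.224, 20.544). Then |NB| = |B − N| = 87.665.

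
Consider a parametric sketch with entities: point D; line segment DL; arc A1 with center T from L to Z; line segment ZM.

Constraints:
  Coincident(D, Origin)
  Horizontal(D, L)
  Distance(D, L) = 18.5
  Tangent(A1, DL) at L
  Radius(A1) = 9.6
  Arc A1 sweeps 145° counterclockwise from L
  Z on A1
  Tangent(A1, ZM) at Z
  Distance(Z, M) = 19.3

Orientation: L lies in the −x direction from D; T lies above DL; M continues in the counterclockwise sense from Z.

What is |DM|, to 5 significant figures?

40.544

On A1, L sits at bearing -90° from T; a 145° counterclockwise sweep puts Z at bearing 55°, so Z = T + 9.6·(cos 55°, sin 55°) = (-12.994, 17.464). Since A1 is tangent to ZM there, TZ ⟂ ZM, so ZM runs along (−sin 55°, cos 55°); with |ZM| = 19.3, M = (-28.803, 28.534). Then |DM| = |M − D| = 40.544.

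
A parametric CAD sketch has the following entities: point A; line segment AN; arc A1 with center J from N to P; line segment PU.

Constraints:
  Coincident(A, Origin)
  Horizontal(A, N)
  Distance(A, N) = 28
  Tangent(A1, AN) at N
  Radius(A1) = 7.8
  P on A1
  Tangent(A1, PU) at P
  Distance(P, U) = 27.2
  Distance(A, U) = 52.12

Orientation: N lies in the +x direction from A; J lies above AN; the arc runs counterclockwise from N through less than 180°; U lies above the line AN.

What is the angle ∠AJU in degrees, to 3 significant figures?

131°

Checks: |JP| = 7.800 ✓; ∠(JP, PU) = 90.00° ✓; |PU| = 27.20 ✓; |AU| = 52.12 ✓.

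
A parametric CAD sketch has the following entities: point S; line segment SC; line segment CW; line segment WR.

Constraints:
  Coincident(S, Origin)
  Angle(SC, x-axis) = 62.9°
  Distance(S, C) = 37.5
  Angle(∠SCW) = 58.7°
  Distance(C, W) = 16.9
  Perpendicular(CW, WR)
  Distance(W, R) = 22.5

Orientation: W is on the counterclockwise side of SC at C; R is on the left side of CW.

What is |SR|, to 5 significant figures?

9.8854

∠SCW = 58.7°, so CW runs at 62.9° + (180° − 58.7°) = 184.20° from the x-axis; with |CW| = 16.9, W = C + 16.9·(cos 184.20°, sin 184.20°) = (0.22832, 32.145). The perpendicularity gives WR at right angles to CW; with |WR| = 22.5 on the left of CW, R = W + 22.5·(0.073238, -0.99731) = (1.8762, 9.7057). Then |SR| = |R − S| = 9.8854.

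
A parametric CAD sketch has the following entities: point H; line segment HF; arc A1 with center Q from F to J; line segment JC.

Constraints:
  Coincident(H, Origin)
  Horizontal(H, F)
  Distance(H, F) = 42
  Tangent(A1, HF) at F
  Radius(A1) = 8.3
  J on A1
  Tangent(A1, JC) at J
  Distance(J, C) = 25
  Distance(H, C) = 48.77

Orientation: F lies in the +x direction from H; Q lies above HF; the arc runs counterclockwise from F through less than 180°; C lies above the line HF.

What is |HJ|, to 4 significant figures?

50.60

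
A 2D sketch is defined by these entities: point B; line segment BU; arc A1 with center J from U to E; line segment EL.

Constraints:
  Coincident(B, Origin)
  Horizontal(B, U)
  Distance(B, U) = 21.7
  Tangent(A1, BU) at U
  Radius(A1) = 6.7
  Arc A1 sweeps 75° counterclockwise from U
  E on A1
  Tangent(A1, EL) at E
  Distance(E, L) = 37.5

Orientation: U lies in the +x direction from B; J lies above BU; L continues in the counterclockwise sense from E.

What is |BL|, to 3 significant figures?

56.0

On A1, U sits at bearing -90° from J; a 75° counterclockwise sweep puts E at bearing -15°, so E = J + 6.7·(cos -15°, sin -15°) = (28.2, 4.97). A1 meets EL tangentially, so JE is at right angles to EL, so EL runs along (−sin -15°, cos -15°); with |EL| = 37.5, L = (37.9, 41.2). Then |BL| = |L − B| = 56.0.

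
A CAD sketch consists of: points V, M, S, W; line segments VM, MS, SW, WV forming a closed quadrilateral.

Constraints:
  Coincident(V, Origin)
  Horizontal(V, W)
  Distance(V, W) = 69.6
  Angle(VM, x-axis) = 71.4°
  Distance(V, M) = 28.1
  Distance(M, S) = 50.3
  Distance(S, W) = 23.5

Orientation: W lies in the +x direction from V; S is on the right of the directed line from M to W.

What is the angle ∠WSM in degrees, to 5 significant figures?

123.47°

V is at the origin; V and W share the same y with |VW| = 69.6 and W in +x, so W = (69.6, 0). VM runs at 71.4° with |VM| = 28.1, so M = (8.9628, 26.632). S is determined by |MS| = 50.3 and |SW| = 23.5 together: it lies at the intersection of circle(M, 50.3) and circle(W, 23.5). With |MW| = 66.228, the foot of the radical line on MW is 48.046 from M and the perpendicular offset is √(50.3² − 48.046²) = 14.888. Taking the right-of-MW solution: S = (46.966, -6.3201).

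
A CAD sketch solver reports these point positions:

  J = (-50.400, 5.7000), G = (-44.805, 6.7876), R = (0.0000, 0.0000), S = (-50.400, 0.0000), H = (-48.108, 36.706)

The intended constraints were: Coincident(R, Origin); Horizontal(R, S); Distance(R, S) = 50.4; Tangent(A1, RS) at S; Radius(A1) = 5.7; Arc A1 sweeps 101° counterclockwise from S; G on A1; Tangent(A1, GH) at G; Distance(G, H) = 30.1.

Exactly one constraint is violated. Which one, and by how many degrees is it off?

Tangent(A1, GH) at G — off by 4.70°.

R = (0.00, 0.00) ✓; R.y = 0.00, S.y = 0.00 ✓; |RS| = 50.40 ✓; ∠(JS, SR) = 90.00° ✓; |JS| = 5.700 ✓; bearing(J→G) − bearing(J→S) = 101.0° ✓; |JG| = 5.700 ✓; ∠(JG, GH) = 94.70° ✗; |GH| = 30.10 ✓.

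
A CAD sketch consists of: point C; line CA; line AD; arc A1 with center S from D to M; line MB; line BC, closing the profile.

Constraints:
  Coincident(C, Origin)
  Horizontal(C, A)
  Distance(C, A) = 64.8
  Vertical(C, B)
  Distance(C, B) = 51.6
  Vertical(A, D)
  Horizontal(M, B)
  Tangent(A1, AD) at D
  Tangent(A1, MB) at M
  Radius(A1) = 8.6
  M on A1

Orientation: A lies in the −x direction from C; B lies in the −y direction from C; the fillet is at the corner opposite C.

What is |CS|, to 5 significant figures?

70.763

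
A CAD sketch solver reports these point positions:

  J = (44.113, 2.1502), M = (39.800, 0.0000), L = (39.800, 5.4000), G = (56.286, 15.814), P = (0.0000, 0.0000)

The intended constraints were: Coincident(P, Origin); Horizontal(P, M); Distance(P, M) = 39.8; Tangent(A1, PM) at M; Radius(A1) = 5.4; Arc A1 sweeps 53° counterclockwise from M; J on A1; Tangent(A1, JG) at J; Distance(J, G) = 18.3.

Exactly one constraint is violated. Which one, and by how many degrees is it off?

Tangent(A1, JG) at J — off by 4.70°.

P = (0.00, 0.00) ✓; P.y = 0.00, M.y = 0.00 ✓; |PM| = 39.80 ✓; ∠(LM, MP) = 90.00° ✓; |LM| = 5.400 ✓; bearing(L→J) − bearing(L→M) = 53.00° ✓; |LJ| = 5.400 ✓; ∠(LJ, JG) = 94.70° ✗; |JG| = 18.30 ✓.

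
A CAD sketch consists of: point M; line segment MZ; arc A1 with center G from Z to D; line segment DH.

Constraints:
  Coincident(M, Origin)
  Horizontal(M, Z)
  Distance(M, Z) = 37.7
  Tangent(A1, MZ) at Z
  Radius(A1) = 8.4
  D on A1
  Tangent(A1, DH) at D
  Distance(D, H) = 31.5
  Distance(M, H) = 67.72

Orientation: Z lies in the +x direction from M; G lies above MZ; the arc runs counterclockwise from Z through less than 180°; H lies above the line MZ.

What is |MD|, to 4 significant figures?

45.47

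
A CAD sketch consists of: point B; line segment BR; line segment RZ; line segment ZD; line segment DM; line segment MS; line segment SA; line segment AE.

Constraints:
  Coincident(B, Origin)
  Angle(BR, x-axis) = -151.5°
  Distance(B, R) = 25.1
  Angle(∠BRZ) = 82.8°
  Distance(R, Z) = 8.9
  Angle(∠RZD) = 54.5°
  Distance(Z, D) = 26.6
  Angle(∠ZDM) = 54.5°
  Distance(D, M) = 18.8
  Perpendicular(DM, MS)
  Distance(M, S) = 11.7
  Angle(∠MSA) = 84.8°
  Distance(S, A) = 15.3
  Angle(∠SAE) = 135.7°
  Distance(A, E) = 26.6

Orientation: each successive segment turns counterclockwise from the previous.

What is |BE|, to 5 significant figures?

19.514

B is at the origin; BR runs at -151.5° with length 25.1, so R = (-22.058, -11.977). ∠BRZ = 82.8° gives RZ at -54.300° from the x-axis; with |RZ| = 8.9, Z = (-16.865, -19.204). ∠RZD = 54.5° gives ZD at 71.200° from the x-axis; with |ZD| = 26.6, D = (-8.2925, 5.9766). ∠ZDM = 54.5° gives DM at -163.30° from the x-axis; with |DM| = 18.8, M = (-26.300, 0.57426). DM ⟂ MS, so MS runs at -73.300°; with |MS| = 11.7, S = (-22.937, -10.632). ∠MSA = 84.8° gives SA at 21.900° from the x-axis; with |SA| = 15.3, A = (-8.7416, -4.9255). ∠SAE = 135.7° gives AE at 66.200° from the x-axis; with |AE| = 26.6, E = (1.9927, 19.412). Then |BE| = |E − B| = 19.514.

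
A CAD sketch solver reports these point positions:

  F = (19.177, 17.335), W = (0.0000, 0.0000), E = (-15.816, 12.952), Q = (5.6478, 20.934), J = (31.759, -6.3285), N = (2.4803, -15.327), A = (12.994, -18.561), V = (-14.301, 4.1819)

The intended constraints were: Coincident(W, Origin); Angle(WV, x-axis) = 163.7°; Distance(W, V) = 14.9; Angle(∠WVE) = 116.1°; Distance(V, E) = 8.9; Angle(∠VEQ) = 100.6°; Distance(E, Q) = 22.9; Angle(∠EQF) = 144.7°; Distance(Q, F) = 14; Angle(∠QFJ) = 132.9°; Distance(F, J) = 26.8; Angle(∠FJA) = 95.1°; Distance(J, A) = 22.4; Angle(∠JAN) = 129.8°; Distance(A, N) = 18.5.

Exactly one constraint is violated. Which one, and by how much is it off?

Distance(A, N) = 18.5 — off by 7.50.

W = (0.00, 0.00) ✓; WV at 163.7° ✓; |WV| = 14.90 ✓; ∠WVE = 116.1° ✓; |VE| = 8.900 ✓; ∠VEQ = 100.6° ✓; |EQ| = 22.90 ✓; ∠EQF = 144.7° ✓; |QF| = 14.00 ✓; ∠QFJ = 132.9° ✓; |FJ| = 26.80 ✓; ∠FJA = 95.10° ✓; |JA| = 22.40 ✓; ∠JAN = 129.8° ✓; |AN| = 11.00 ✗.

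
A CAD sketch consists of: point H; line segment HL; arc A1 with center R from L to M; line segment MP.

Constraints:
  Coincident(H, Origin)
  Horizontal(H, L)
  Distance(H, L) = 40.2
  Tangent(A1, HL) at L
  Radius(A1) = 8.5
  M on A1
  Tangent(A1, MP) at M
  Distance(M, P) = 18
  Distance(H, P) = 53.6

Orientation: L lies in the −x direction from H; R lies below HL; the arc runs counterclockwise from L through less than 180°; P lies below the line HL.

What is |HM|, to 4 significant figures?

49.58

H is at the origin; HL is horizontal with |HL| = 40.2 and L on the −x side, so L = (-40.20, 0.000). Tangency of A1 to HL means the radius RL is perpendicular to HL, so R = L + (0, -8.5) = (-40.20, -8.500). Since RM ⟂ MP (tangency), |RP| = √(8.5² + 18.0²) = 19.91 regardless of where M sits on A1. So P lies on both circle(H, 53.6) and circle(R, 19.91); the below-HL intersection is P = (-45.98, -27.55). M is the foot of the tangent from P: M = (-48.61, -9.742).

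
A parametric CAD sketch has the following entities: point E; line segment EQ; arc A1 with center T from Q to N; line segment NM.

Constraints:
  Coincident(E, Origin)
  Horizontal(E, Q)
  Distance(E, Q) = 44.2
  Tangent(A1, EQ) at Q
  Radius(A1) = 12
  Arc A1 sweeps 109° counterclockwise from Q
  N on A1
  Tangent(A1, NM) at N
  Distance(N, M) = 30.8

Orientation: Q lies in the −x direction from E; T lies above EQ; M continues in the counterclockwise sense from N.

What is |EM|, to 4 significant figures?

62.18

On A1, Q sits at bearing -90° from T; a 109° counterclockwise sweep puts N at bearing 19°, so N = T + 12.0·(cos 19°, sin 19°) = (-32.85, 15.91). Tangency of A1 to NM means the radius TN is perpendicular to NM, so NM runs along (−sin 19°, cos 19°); with |NM| = 30.8, M = (-42.88, 45.03). Then |EM| = |M − E| = 62.18.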